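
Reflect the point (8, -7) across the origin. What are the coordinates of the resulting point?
(-8, 7)

Reflection across origin: (8, -7) → (-8, 7)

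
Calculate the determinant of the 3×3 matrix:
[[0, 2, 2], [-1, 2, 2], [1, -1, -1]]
0

Expansion along first row:
det = 0·det([[2,2],[-1,-1]]) - 2·det([[-1,2],[1,-1]]) + 2·det([[-1,2],[1,-1]])
    = 0·(2·-1 - 2·-1) - 2·(-1·-1 - 2·1) + 2·(-1·-1 - 2·1)
    = 0·0 - 2·-1 + 2·-1
    = 0 + 2 + -2 = 0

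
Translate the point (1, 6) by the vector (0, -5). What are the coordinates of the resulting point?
(1, 1)

Translation by (0, -5):
x' = 1 + 0 = 1
y' = 6 + -5 = 1
Homogeneous matrix: [[1, 0, 0], [0, 1, -5], [0, 0, 1]]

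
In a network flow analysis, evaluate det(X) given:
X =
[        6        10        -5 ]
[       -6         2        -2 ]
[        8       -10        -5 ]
det(X) = -860

Expand along row 0 (cofactor expansion): det(X) = a*(e*i - f*h) - b*(d*i - f*g) + c*(d*h - e*g), where the 3×3 is [[a, b, c], [d, e, f], [g, h, i]].
Minor M_00 = (2)*(-5) - (-2)*(-10) = -10 - 20 = -30.
Minor M_01 = (-6)*(-5) - (-2)*(8) = 30 + 16 = 46.
Minor M_02 = (-6)*(-10) - (2)*(8) = 60 - 16 = 44.
det(X) = (6)*(-30) - (10)*(46) + (-5)*(44) = -180 - 460 - 220 = -860.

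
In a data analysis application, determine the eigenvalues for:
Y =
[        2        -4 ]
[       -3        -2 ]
λ = -4, 4

Solve det(Y - λI) = 0. For a 2×2 matrix the characteristic equation is λ² - (trace)λ + det = 0.
trace(Y) = a + d = 2 - 2 = 0.
det(Y) = a*d - b*c = (2)*(-2) - (-4)*(-3) = -4 - 12 = -16.
Characteristic equation: λ² - (0)λ + (-16) = 0.
Discriminant = (0)² - 4*(-16) = 0 + 64 = 64.
λ = (0 ± √64) / 2 = (0 ± 8) / 2 = -4, 4.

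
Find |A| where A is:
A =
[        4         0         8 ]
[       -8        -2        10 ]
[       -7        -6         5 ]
det(A) = 472

Expand along row 0 (cofactor expansion): det(A) = a*(e*i - f*h) - b*(d*i - f*g) + c*(d*h - e*g), where the 3×3 is [[a, b, c], [d, e, f], [g, h, i]].
Minor M_00 = (-2)*(5) - (10)*(-6) = -10 + 60 = 50.
Minor M_01 = (-8)*(5) - (10)*(-7) = -40 + 70 = 30.
Minor M_02 = (-8)*(-6) - (-2)*(-7) = 48 - 14 = 34.
det(A) = (4)*(50) - (0)*(30) + (8)*(34) = 200 + 0 + 272 = 472.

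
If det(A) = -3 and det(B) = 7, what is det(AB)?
-21

Use the multiplicative property of determinants: det(AB) = det(A)*det(B).
det(AB) = (-3)*(7) = -21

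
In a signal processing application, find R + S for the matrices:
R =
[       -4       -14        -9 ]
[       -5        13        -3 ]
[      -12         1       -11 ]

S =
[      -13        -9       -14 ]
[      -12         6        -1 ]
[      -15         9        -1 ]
R + S =
[      -17       -23       -23 ]
[      -17        19        -4 ]
[      -27        10       -12 ]

Matrix addition is elementwise: (R+S)[i][j] = R[i][j] + S[i][j].
  (R+S)[0][0] = (-4) + (-13) = -17
  (R+S)[0][1] = (-14) + (-9) = -23
  (R+S)[0][2] = (-9) + (-14) = -23
  (R+S)[1][0] = (-5) + (-12) = -17
  (R+S)[1][1] = (13) + (6) = 19
  (R+S)[1][2] = (-3) + (-1) = -4
  (R+S)[2][0] = (-12) + (-15) = -27
  (R+S)[2][1] = (1) + (9) = 10
  (R+S)[2][2] = (-11) + (-1) = -12
R + S =
[      -17       -23       -23 ]
[      -17        19        -4 ]
[      -27        10       -12 ]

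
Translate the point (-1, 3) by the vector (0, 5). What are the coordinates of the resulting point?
(-1, 8)

Translation by (0, 5):
x' = -1 + 0 = -1
y' = 3 + 5 = 8
Homogeneous matrix: [[1, 0, 0], [0, 1, 5], [0, 0, 1]]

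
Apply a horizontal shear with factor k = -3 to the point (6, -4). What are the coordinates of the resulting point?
(18, -4)

Shear matrix for horizontal shear with factor k = -3:
[[1, -3], [0, 1]]
Result: (6, -4) → (18, -4)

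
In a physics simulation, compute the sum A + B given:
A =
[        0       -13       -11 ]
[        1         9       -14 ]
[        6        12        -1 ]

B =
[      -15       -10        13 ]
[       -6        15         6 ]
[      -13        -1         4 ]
A + B =
[      -15       -23         2 ]
[       -5        24        -8 ]
[       -7        11         3 ]

Matrix addition is elementwise: (A+B)[i][j] = A[i][j] + B[i][j].
  (A+B)[0][0] = (0) + (-15) = -15
  (A+B)[0][1] = (-13) + (-10) = -23
  (A+B)[0][2] = (-11) + (13) = 2
  (A+B)[1][0] = (1) + (-6) = -5
  (A+B)[1][1] = (9) + (15) = 24
  (A+B)[1][2] = (-14) + (6) = -8
  (A+B)[2][0] = (6) + (-13) = -7
  (A+B)[2][1] = (12) + (-1) = 11
  (A+B)[2][2] = (-1) + (4) = 3
A + B =
[      -15       -23         2 ]
[       -5        24        -8 ]
[       -7        11         3 ]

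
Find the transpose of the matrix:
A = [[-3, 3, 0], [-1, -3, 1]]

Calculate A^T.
[[-3, -1], [3, -3], [0, 1]]

The transpose sends entry (i,j) to (j,i); rows become columns.
Row 0 of A: [-3, 3, 0] -> column 0 of A^T.
Row 1 of A: [-1, -3, 1] -> column 1 of A^T.
A^T = [[-3, -1], [3, -3], [0, 1]]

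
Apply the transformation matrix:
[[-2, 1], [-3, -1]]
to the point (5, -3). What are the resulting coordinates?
(-13, -12)

Matrix multiplication:
[[-2, 1], [-3, -1]] × [5, -3]ᵀ
= [-2×5 + 1×-3, -3×5 + -1×-3]ᵀ
= [-13.0000, -12.0000]ᵀ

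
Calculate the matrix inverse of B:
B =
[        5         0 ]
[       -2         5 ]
det(B) = 25
B⁻¹ =
[      1/5         0 ]
[     2/25       1/5 ]

For a 2×2 matrix B = [[a, b], [c, d]] with det(B) ≠ 0, B⁻¹ = (1/det(B)) * [[d, -b], [-c, a]].
det(B) = (5)*(5) - (0)*(-2) = 25 - 0 = 25.
B⁻¹ = (1/25) * [[5, 0], [2, 5]].
Dividing each entry by 25 and reducing:
B⁻¹ =
[      1/5         0 ]
[     2/25       1/5 ]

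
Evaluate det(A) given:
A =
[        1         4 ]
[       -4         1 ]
det(A) = 17

For a 2×2 matrix [[a, b], [c, d]], det = a*d - b*c.
det(A) = (1)*(1) - (4)*(-4) = 1 + 16 = 17.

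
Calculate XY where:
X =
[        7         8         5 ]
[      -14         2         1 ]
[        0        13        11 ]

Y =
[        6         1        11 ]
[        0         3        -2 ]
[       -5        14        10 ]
XY =
[       17       101       111 ]
[      -89         6      -148 ]
[      -55       193        84 ]

Matrix multiplication: (XY)[i][j] = sum over k of X[i][k] * Y[k][j].
  (XY)[0][0] = (7)*(6) + (8)*(0) + (5)*(-5) = 17
  (XY)[0][1] = (7)*(1) + (8)*(3) + (5)*(14) = 101
  (XY)[0][2] = (7)*(11) + (8)*(-2) + (5)*(10) = 111
  (XY)[1][0] = (-14)*(6) + (2)*(0) + (1)*(-5) = -89
  (XY)[1][1] = (-14)*(1) + (2)*(3) + (1)*(14) = 6
  (XY)[1][2] = (-14)*(11) + (2)*(-2) + (1)*(10) = -148
  (XY)[2][0] = (0)*(6) + (13)*(0) + (11)*(-5) = -55
  (XY)[2][1] = (0)*(1) + (13)*(3) + (11)*(14) = 193
  (XY)[2][2] = (0)*(11) + (13)*(-2) + (11)*(10) = 84
XY =
[       17       101       111 ]
[      -89         6      -148 ]
[      -55       193        84 ]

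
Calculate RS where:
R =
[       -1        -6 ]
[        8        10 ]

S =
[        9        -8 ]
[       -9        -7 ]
RS =
[       45        50 ]
[      -18      -134 ]

Matrix multiplication: (RS)[i][j] = sum over k of R[i][k] * S[k][j].
  (RS)[0][0] = (-1)*(9) + (-6)*(-9) = 45
  (RS)[0][1] = (-1)*(-8) + (-6)*(-7) = 50
  (RS)[1][0] = (8)*(9) + (10)*(-9) = -18
  (RS)[1][1] = (8)*(-8) + (10)*(-7) = -134
RS =
[       45        50 ]
[      -18      -134 ]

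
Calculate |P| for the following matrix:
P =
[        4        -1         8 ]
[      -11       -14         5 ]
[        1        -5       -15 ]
det(P) = 1652

Expand along row 0 (cofactor expansion): det(P) = a*(e*i - f*h) - b*(d*i - f*g) + c*(d*h - e*g), where the 3×3 is [[a, b, c], [d, e, f], [g, h, i]].
Minor M_00 = (-14)*(-15) - (5)*(-5) = 210 + 25 = 235.
Minor M_01 = (-11)*(-15) - (5)*(1) = 165 - 5 = 160.
Minor M_02 = (-11)*(-5) - (-14)*(1) = 55 + 14 = 69.
det(P) = (4)*(235) - (-1)*(160) + (8)*(69) = 940 + 160 + 552 = 1652.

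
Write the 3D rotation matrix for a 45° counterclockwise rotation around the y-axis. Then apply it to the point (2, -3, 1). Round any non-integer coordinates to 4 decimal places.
R = [[√2/2, 0, √2/2], [0, 1, 0], [-√2/2, 0, √2/2]]; R·(2, -3, 1) = (2.1213, -3.0000, -0.7071)

Rotation matrix for 45° around y-axis:
cos(45°) = √2/2, sin(45°) = √2/2
R = [[√2/2, 0, √2/2], [0, 1, 0], [-√2/2, 0, √2/2]]
Apply to (2, -3, 1): R·[2, -3, 1]ᵀ = (2.1213, -3.0000, -0.7071)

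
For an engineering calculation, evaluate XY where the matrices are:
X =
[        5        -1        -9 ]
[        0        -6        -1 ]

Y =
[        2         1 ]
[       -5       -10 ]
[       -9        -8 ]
XY =
[       96        87 ]
[       39        68 ]

Matrix multiplication: (XY)[i][j] = sum over k of X[i][k] * Y[k][j].
  (XY)[0][0] = (5)*(2) + (-1)*(-5) + (-9)*(-9) = 96
  (XY)[0][1] = (5)*(1) + (-1)*(-10) + (-9)*(-8) = 87
  (XY)[1][0] = (0)*(2) + (-6)*(-5) + (-1)*(-9) = 39
  (XY)[1][1] = (0)*(1) + (-6)*(-10) + (-1)*(-8) = 68
XY =
[       96        87 ]
[       39        68 ]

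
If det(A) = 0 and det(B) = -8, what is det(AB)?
0

Use the multiplicative property of determinants: det(AB) = det(A)*det(B).
det(AB) = (0)*(-8) = 0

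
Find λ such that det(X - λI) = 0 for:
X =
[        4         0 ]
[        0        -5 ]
λ = -5, 4

Solve det(X - λI) = 0. For a 2×2 matrix the characteristic equation is λ² - (trace)λ + det = 0.
trace(X) = a + d = 4 - 5 = -1.
det(X) = a*d - b*c = (4)*(-5) - (0)*(0) = -20 - 0 = -20.
Characteristic equation: λ² - (-1)λ + (-20) = 0.
Discriminant = (-1)² - 4*(-20) = 1 + 80 = 81.
λ = (-1 ± √81) / 2 = (-1 ± 9) / 2 = -5, 4.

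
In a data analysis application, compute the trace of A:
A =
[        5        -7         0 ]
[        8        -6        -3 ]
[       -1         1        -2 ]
tr(A) = 5 - 6 - 2 = -3

The trace of a square matrix is the sum of its diagonal entries.
Diagonal entries of A: A[0][0] = 5, A[1][1] = -6, A[2][2] = -2.
tr(A) = 5 - 6 - 2 = -3.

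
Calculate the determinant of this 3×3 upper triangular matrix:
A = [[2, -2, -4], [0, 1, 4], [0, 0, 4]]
8

The determinant of a triangular matrix is the product of its diagonal entries (the off-diagonal entries above the diagonal do not affect it).
det(A) = (2) * (1) * (4) = 8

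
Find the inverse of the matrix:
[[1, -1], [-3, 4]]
[[4, 1], [3, 1]]

For [[a,b],[c,d]], inverse = (1/det)·[[d,-b],[-c,a]]
det = 1·4 - -1·-3 = 1
Inverse = (1/1)·[[4, 1], [3, 1]]
        = [[4, 1], [3, 1]]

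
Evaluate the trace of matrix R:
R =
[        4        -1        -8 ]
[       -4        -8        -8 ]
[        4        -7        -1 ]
tr(R) = 4 - 8 - 1 = -5

The trace of a square matrix is the sum of its diagonal entries.
Diagonal entries of R: R[0][0] = 4, R[1][1] = -8, R[2][2] = -1.
tr(R) = 4 - 8 - 1 = -5.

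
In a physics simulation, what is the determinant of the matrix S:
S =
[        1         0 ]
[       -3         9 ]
det(S) = 9

For a 2×2 matrix [[a, b], [c, d]], det = a*d - b*c.
det(S) = (1)*(9) - (0)*(-3) = 9 - 0 = 9.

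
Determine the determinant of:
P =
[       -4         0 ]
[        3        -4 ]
det(P) = 16

For a 2×2 matrix [[a, b], [c, d]], det = a*d - b*c.
det(P) = (-4)*(-4) - (0)*(3) = 16 - 0 = 16.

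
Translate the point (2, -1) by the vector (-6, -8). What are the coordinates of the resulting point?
(-4, -9)

Translation by (-6, -8):
x' = 2 + -6 = -4
y' = -1 + -8 = -9
Homogeneous matrix: [[1, 0, -6], [0, 1, -8], [0, 0, 1]]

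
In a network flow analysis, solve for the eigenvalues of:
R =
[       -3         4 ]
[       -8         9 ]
λ = 1, 5

Solve det(R - λI) = 0. For a 2×2 matrix the characteristic equation is λ² - (trace)λ + det = 0.
trace(R) = a + d = -3 + 9 = 6.
det(R) = a*d - b*c = (-3)*(9) - (4)*(-8) = -27 + 32 = 5.
Characteristic equation: λ² - (6)λ + (5) = 0.
Discriminant = (6)² - 4*(5) = 36 - 20 = 16.
λ = (6 ± √16) / 2 = (6 ± 4) / 2 = 1, 5.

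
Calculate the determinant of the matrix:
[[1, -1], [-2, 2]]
0

For a 2×2 matrix [[a, b], [c, d]], det = ad - bc
det = (1)(2) - (-1)(-2) = 2 - 2 = 0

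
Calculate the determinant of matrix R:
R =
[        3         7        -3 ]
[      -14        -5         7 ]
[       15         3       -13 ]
det(R) = -506

Expand along row 0 (cofactor expansion): det(R) = a*(e*i - f*h) - b*(d*i - f*g) + c*(d*h - e*g), where the 3×3 is [[a, b, c], [d, e, f], [g, h, i]].
Minor M_00 = (-5)*(-13) - (7)*(3) = 65 - 21 = 44.
Minor M_01 = (-14)*(-13) - (7)*(15) = 182 - 105 = 77.
Minor M_02 = (-14)*(3) - (-5)*(15) = -42 + 75 = 33.
det(R) = (3)*(44) - (7)*(77) + (-3)*(33) = 132 - 539 - 99 = -506.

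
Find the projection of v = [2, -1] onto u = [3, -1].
[21/10, -7/10]

The projection of v onto u is proj_u(v) = ((v·u) / (u·u)) · u.
v·u = (2)*(3) + (-1)*(-1) = 7.
u·u = (3)*(3) + (-1)*(-1) = 10.
coefficient = 7 / 10 = 7/10.
proj_u(v) = 7/10 · [3, -1] = [21/10, -7/10].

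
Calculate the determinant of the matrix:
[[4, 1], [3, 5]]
17

For a 2×2 matrix [[a, b], [c, d]], det = ad - bc
det = (4)(5) - (1)(3) = 20 - 3 = 17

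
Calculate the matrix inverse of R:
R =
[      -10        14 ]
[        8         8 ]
det(R) = -192
R⁻¹ =
[    -1/24      7/96 ]
[     1/24      5/96 ]

For a 2×2 matrix R = [[a, b], [c, d]] with det(R) ≠ 0, R⁻¹ = (1/det(R)) * [[d, -b], [-c, a]].
det(R) = (-10)*(8) - (14)*(8) = -80 - 112 = -192.
R⁻¹ = (1/-192) * [[8, -14], [-8, -10]].
Dividing each entry by -192 and reducing:
R⁻¹ =
[    -1/24      7/96 ]
[     1/24      5/96 ]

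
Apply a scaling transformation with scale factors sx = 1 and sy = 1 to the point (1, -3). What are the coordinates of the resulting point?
(1, -3)

Scaling matrix:
[[1, 0], [0, 1]]
Result: (1 × 1, -3 × 1) = (1, -3)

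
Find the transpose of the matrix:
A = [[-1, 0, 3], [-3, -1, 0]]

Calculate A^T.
[[-1, -3], [0, -1], [3, 0]]

The transpose sends entry (i,j) to (j,i); rows become columns.
Row 0 of A: [-1, 0, 3] -> column 0 of A^T.
Row 1 of A: [-3, -1, 0] -> column 1 of A^T.
A^T = [[-1, -3], [0, -1], [3, 0]]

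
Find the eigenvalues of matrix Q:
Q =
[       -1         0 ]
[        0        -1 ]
λ = -1, -1

Solve det(Q - λI) = 0. For a 2×2 matrix the characteristic equation is λ² - (trace)λ + det = 0.
trace(Q) = a + d = -1 - 1 = -2.
det(Q) = a*d - b*c = (-1)*(-1) - (0)*(0) = 1 - 0 = 1.
Characteristic equation: λ² - (-2)λ + (1) = 0.
Discriminant = (-2)² - 4*(1) = 4 - 4 = 0.
λ = (-2 ± √0) / 2 = (-2 ± 0) / 2 = -1, -1.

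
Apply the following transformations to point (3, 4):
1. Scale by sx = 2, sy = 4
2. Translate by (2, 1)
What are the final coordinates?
(8, 17)

Step 1: Scale (3, 4) by (sx, sy) = (2, 4) → (6, 16)
Step 2: Translate by (2, 1) → (8, 17)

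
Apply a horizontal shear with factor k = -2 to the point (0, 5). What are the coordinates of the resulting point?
(-10, 5)

Shear matrix for horizontal shear with factor k = -2:
[[1, -2], [0, 1]]
Result: (0, 5) → (-10, 5)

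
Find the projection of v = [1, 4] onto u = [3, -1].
[-3/10, 1/10]

The projection of v onto u is proj_u(v) = ((v·u) / (u·u)) · u.
v·u = (1)*(3) + (4)*(-1) = -1.
u·u = (3)*(3) + (-1)*(-1) = 10.
coefficient = -1 / 10 = -1/10.
proj_u(v) = -1/10 · [3, -1] = [-3/10, 1/10].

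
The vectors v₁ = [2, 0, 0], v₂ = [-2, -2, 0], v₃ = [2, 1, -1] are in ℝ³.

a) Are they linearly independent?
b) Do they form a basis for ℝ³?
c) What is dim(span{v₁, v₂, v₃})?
Yes independent, yes basis, dim = 3

Stack v₁, v₂, v₃ as rows of a 3×3 matrix.
[[2, 0, 0]; [-2, -2, 0]; [2, 1, -1]] is already lower triangular with nonzero diagonal entries (2, -2, -1), so its determinant is the product of the diagonal entries, det = (2)·(-2)·(-1) = 4 ≠ 0, and the rows are linearly independent.
Three linearly independent vectors in ℝ³ form a basis for ℝ³, so dim(span{v₁,v₂,v₃}) = 3.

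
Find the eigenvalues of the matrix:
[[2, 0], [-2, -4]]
λ = -4 and λ = 2

Characteristic equation: det(A - λI) = 0
λ² - (trace)λ + (det) = 0
λ² - (-2)λ + (-8) = 0
λ² + 2λ - 8 = 0
Solving: λ = -4, 2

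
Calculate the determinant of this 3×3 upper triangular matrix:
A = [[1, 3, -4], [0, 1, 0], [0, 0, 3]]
3

The determinant of a triangular matrix is the product of its diagonal entries (the off-diagonal entries above the diagonal do not affect it).
det(A) = (1) * (1) * (3) = 3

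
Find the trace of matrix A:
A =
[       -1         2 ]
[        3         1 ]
tr(A) = -1 + 1 = 0

The trace of a square matrix is the sum of its diagonal entries.
Diagonal entries of A: A[0][0] = -1, A[1][1] = 1.
tr(A) = -1 + 1 = 0.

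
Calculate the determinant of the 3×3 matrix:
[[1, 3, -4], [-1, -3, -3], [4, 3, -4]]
-63

Expansion along first row:
det = 1·det([[-3,-3],[3,-4]]) - 3·det([[-1,-3],[4,-4]]) + -4·det([[-1,-3],[4,3]])
    = 1·(-3·-4 - -3·3) - 3·(-1·-4 - -3·4) + -4·(-1·3 - -3·4)
    = 1·21 - 3·16 + -4·9
    = 21 + -48 + -36 = -63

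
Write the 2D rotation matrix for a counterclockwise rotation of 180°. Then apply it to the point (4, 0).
R = [[-1, 0], [0, -1]]; R·(4, 0) = (-4, 0)

Rotation matrix formula: R(θ) = [[cos θ, -sin θ], [sin θ, cos θ]]
For θ = 180°:
cos(180°) = -1
sin(180°) = 0
R = [[-1, 0], [0, -1]]
Apply to (4, 0): [-1·4 + (0)·0, 0·4 + -1·0] = (-4, 0)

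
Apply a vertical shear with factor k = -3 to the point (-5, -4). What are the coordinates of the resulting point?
(-5, 11)

Shear matrix for vertical shear with factor k = -3:
[[1, 0], [-3, 1]]
Result: (-5, -4) → (-5, 11)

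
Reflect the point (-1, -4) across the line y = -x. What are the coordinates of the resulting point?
(4, 1)

Reflection across line y = -x: (-1, -4) → (4, 1)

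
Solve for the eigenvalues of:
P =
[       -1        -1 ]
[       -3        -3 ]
λ = -4, 0

Solve det(P - λI) = 0. For a 2×2 matrix the characteristic equation is λ² - (trace)λ + det = 0.
trace(P) = a + d = -1 - 3 = -4.
det(P) = a*d - b*c = (-1)*(-3) - (-1)*(-3) = 3 - 3 = 0.
Characteristic equation: λ² - (-4)λ + (0) = 0.
Discriminant = (-4)² - 4*(0) = 16 - 0 = 16.
λ = (-4 ± √16) / 2 = (-4 ± 4) / 2 = -4, 0.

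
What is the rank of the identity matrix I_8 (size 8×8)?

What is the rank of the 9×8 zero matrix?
rank(I_8) = 8, rank(0) = 0

The identity I_8 has 8 columns that are the standard basis vectors e_1, …, e_8. These are linearly independent, so all 8 columns are pivots and rank(I_8) = 8.
The 9×8 zero matrix has every entry zero, so every row is the zero row and there are no pivots; rank(0) = 0.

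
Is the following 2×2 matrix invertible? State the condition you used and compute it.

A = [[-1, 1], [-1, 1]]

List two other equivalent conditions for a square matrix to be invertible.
No, not invertible; det(A) = 0 (two rows are equal, so the rows are linearly dependent). Equivalent conditions (failing for this A): rank(A) < 2; Ax = 0 has non-trivial solutions; 0 is an eigenvalue; the columns are linearly dependent.

To check invertibility, compute det(A).
In this matrix, row 0 and the last row are identical, so one row is a scalar multiple of another and the rows are linearly dependent.
A matrix with linearly dependent rows has det = 0 and is not invertible.
Equivalent failed conditions:
- rank(A) < 2.
- Ax = 0 has non-trivial solutions.
- 0 is an eigenvalue.
- The columns are linearly dependent.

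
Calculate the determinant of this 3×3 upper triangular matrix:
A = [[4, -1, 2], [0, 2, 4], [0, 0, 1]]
8

The determinant of a triangular matrix is the product of its diagonal entries (the off-diagonal entries above the diagonal do not affect it).
det(A) = (4) * (2) * (1) = 8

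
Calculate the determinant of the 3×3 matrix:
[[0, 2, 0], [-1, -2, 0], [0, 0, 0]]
0

Expansion along first row:
det = 0·det([[-2,0],[0,0]]) - 2·det([[-1,0],[0,0]]) + 0·det([[-1,-2],[0,0]])
    = 0·(-2·0 - 0·0) - 2·(-1·0 - 0·0) + 0·(-1·0 - -2·0)
    = 0·0 - 2·0 + 0·0
    = 0 + 0 + 0 = 0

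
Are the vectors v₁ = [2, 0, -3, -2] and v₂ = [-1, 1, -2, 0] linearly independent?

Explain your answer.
Yes, linearly independent

Two vectors are linearly dependent iff one is a scalar multiple of the other.
No single scalar k satisfies v₂ = k·v₁ (the ratios of corresponding entries disagree), so v₁ and v₂ are linearly independent.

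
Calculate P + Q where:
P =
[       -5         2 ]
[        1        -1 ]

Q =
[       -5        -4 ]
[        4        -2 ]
P + Q =
[      -10        -2 ]
[        5        -3 ]

Matrix addition is elementwise: (P+Q)[i][j] = P[i][j] + Q[i][j].
  (P+Q)[0][0] = (-5) + (-5) = -10
  (P+Q)[0][1] = (2) + (-4) = -2
  (P+Q)[1][0] = (1) + (4) = 5
  (P+Q)[1][1] = (-1) + (-2) = -3
P + Q =
[      -10        -2 ]
[        5        -3 ]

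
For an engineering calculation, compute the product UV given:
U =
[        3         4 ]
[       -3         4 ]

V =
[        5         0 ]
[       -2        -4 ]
UV =
[        7       -16 ]
[      -23       -16 ]

Matrix multiplication: (UV)[i][j] = sum over k of U[i][k] * V[k][j].
  (UV)[0][0] = (3)*(5) + (4)*(-2) = 7
  (UV)[0][1] = (3)*(0) + (4)*(-4) = -16
  (UV)[1][0] = (-3)*(5) + (4)*(-2) = -23
  (UV)[1][1] = (-3)*(0) + (4)*(-4) = -16
UV =
[        7       -16 ]
[      -23       -16 ]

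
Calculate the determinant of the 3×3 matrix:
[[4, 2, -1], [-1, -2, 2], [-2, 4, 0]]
-32

Expansion along first row:
det = 4·det([[-2,2],[4,0]]) - 2·det([[-1,2],[-2,0]]) + -1·det([[-1,-2],[-2,4]])
    = 4·(-2·0 - 2·4) - 2·(-1·0 - 2·-2) + -1·(-1·4 - -2·-2)
    = 4·-8 - 2·4 + -1·-8
    = -32 + -8 + 8 = -32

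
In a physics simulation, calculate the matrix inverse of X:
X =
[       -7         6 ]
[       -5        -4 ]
det(X) = 58
X⁻¹ =
[    -2/29     -3/29 ]
[     5/58     -7/58 ]

For a 2×2 matrix X = [[a, b], [c, d]] with det(X) ≠ 0, X⁻¹ = (1/det(X)) * [[d, -b], [-c, a]].
det(X) = (-7)*(-4) - (6)*(-5) = 28 + 30 = 58.
X⁻¹ = (1/58) * [[-4, -6], [5, -7]].
Dividing each entry by 58 and reducing:
X⁻¹ =
[    -2/29     -3/29 ]
[     5/58     -7/58 ]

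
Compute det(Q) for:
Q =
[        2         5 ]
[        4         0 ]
det(Q) = -20

For a 2×2 matrix [[a, b], [c, d]], det = a*d - b*c.
det(Q) = (2)*(0) - (5)*(4) = 0 - 20 = -20.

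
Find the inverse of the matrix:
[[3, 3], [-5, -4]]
[[-4/3, -1], [5/3, 1]]

For [[a,b],[c,d]], inverse = (1/det)·[[d,-b],[-c,a]]
det = 3·-4 - 3·-5 = 3
Inverse = (1/3)·[[-4, -3], [5, 3]]
        = [[-4/3, -1], [5/3, 1]]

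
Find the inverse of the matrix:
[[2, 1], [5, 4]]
[[4/3, -1/3], [-5/3, 2/3]]

For [[a,b],[c,d]], inverse = (1/det)·[[d,-b],[-c,a]]
det = 2·4 - 1·5 = 3
Inverse = (1/3)·[[4, -1], [-5, 2]]
        = [[4/3, -1/3], [-5/3, 2/3]]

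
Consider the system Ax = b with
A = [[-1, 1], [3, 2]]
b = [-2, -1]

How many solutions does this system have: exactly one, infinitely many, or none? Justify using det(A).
Exactly one solution

Compute det(A) = (-1)*(2) - (1)*(3) = -5.
Because det(A) ≠ 0, A is invertible and Ax = b has a unique solution for every b (here x = A⁻¹ b).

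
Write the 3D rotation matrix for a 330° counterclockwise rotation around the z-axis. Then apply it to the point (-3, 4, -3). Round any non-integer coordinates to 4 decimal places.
R = [[√3/2, 1/2, 0], [-1/2, √3/2, 0], [0, 0, 1]]; R·(-3, 4, -3) = (-0.5981, 4.9641, -3.0000)

Rotation matrix for 330° around z-axis:
cos(330°) = √3/2, sin(330°) = -1/2
R = [[√3/2, 1/2, 0], [-1/2, √3/2, 0], [0, 0, 1]]
Apply to (-3, 4, -3): R·[-3, 4, -3]ᵀ = (-0.5981, 4.9641, -3.0000)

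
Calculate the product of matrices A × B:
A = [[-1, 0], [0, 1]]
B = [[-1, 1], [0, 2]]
[[1, -1], [0, 2]]

Matrix multiplication:
C[0][0] = -1×-1 + 0×0 = 1
C[0][1] = -1×1 + 0×2 = -1
C[1][0] = 0×-1 + 1×0 = 0
C[1][1] = 0×1 + 1×2 = 2
Result: [[1, -1], [0, 2]]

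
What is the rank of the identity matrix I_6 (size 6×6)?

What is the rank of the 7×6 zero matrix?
rank(I_6) = 6, rank(0) = 0

The identity I_6 has 6 columns that are the standard basis vectors e_1, …, e_6. These are linearly independent, so all 6 columns are pivots and rank(I_6) = 6.
The 7×6 zero matrix has every entry zero, so every row is the zero row and there are no pivots; rank(0) = 0.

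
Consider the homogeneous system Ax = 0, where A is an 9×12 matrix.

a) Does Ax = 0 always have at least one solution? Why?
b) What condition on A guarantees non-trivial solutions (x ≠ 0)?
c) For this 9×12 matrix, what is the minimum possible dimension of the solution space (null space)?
a) Yes, x = 0 is always a solution. b) When A has linearly dependent columns (rank < n). c) Minimum nullity = 3.

a) x = 0 satisfies A·0 = 0, so the zero vector is always a solution.
b) Non-trivial solutions exist iff the columns of A are linearly dependent, equivalently rank(A) < n (the number of columns).
c) By rank-nullity, rank(A) + nullity(A) = n = 12. Since A has only 9 rows, rank(A) ≤ 9, so nullity(A) ≥ 12 - 9 = 3.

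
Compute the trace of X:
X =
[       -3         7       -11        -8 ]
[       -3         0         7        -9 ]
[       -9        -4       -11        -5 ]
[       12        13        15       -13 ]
tr(X) = -3 + 0 - 11 - 13 = -27

The trace of a square matrix is the sum of its diagonal entries.
Diagonal entries of X: X[0][0] = -3, X[1][1] = 0, X[2][2] = -11, X[3][3] = -13.
tr(X) = -3 + 0 - 11 - 13 = -27.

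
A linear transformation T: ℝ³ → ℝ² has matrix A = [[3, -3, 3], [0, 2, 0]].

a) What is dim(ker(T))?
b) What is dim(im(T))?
dim(ker) = 1, dim(im) = 2

The two rows are not scalar multiples of one another (no single k satisfies row 2 = k × row 1), so they are linearly independent.
Thus rank(A) = 2.
dim(im(T)) = rank(A) = 2.
By the rank-nullity theorem applied to T: ℝ³ → ℝ², rank(A) + nullity(A) = 3 (the domain dimension), so dim(ker(T)) = 3 - 2 = 1.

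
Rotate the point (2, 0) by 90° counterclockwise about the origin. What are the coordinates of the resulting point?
(0, 2)

Rotation matrix R(θ) = [[cos θ, -sin θ], [sin θ, cos θ]]; for θ = 90°:
R = [[0, -1], [1, 0]]
Result: R × [2, 0]ᵀ = [0·2 + (-1)·0, 1·2 + (0)·0]ᵀ = (0, 2)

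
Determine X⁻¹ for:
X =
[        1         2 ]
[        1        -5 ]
det(X) = -7
X⁻¹ =
[      5/7       2/7 ]
[      1/7      -1/7 ]

For a 2×2 matrix X = [[a, b], [c, d]] with det(X) ≠ 0, X⁻¹ = (1/det(X)) * [[d, -b], [-c, a]].
det(X) = (1)*(-5) - (2)*(1) = -5 - 2 = -7.
X⁻¹ = (1/-7) * [[-5, -2], [-1, 1]].
Dividing each entry by -7 and reducing:
X⁻¹ =
[      5/7       2/7 ]
[      1/7      -1/7 ]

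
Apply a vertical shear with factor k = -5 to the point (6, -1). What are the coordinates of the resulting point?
(6, -31)

Shear matrix for vertical shear with factor k = -5:
[[1, 0], [-5, 1]]
Result: (6, -1) → (6, -31)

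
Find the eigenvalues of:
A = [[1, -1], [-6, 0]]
λ = -2, 3

Solve det(A - λI) = 0. For a 2×2 matrix this is λ² - (trace)λ + det = 0.
trace(A) = 1 + 0 = 1.
det(A) = (1)*(0) - (-1)*(-6) = 0 - 6 = -6.
Characteristic equation: λ² - (1)λ + (-6) = 0.
Discriminant: (1)² - 4*(-6) = 1 + 24 = 25.
Roots: λ = (1 ± √25) / 2 = -2, 3.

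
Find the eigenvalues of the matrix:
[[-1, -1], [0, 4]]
λ = -1 and λ = 4

Characteristic equation: det(A - λI) = 0
λ² - (trace)λ + (det) = 0
λ² - (3)λ + (-4) = 0
λ² - 3λ - 4 = 0
Solving: λ = -1, 4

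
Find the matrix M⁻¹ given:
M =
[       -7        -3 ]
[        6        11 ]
det(M) = -59
M⁻¹ =
[   -11/59     -3/59 ]
[     6/59      7/59 ]

For a 2×2 matrix M = [[a, b], [c, d]] with det(M) ≠ 0, M⁻¹ = (1/det(M)) * [[d, -b], [-c, a]].
det(M) = (-7)*(11) - (-3)*(6) = -77 + 18 = -59.
M⁻¹ = (1/-59) * [[11, 3], [-6, -7]].
Dividing each entry by -59 and reducing:
M⁻¹ =
[   -11/59     -3/59 ]
[     6/59      7/59 ]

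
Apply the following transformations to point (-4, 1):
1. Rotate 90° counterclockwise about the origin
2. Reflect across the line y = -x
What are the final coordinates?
(4, 1)

Step 1: Rotate 90° → (-1, -4)
Step 2: Reflect across the line y = -x → (4, 1)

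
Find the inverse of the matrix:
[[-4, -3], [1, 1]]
[[-1, -3], [1, 4]]

For [[a,b],[c,d]], inverse = (1/det)·[[d,-b],[-c,a]]
det = -4·1 - -3·1 = -1
Inverse = (1/-1)·[[1, 3], [-1, -4]]
        = [[-1, -3], [1, 4]]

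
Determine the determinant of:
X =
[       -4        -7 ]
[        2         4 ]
det(X) = -2

For a 2×2 matrix [[a, b], [c, d]], det = a*d - b*c.
det(X) = (-4)*(4) - (-7)*(2) = -16 + 14 = -2.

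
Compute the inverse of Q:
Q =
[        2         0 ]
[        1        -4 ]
det(Q) = -8
Q⁻¹ =
[      1/2         0 ]
[      1/8      -1/4 ]

For a 2×2 matrix Q = [[a, b], [c, d]] with det(Q) ≠ 0, Q⁻¹ = (1/det(Q)) * [[d, -b], [-c, a]].
det(Q) = (2)*(-4) - (0)*(1) = -8 - 0 = -8.
Q⁻¹ = (1/-8) * [[-4, 0], [-1, 2]].
Dividing each entry by -8 and reducing:
Q⁻¹ =
[      1/2         0 ]
[      1/8      -1/4 ]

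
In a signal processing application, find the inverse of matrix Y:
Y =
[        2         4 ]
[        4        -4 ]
det(Y) = -24
Y⁻¹ =
[      1/6       1/6 ]
[      1/6     -1/12 ]

For a 2×2 matrix Y = [[a, b], [c, d]] with det(Y) ≠ 0, Y⁻¹ = (1/det(Y)) * [[d, -b], [-c, a]].
det(Y) = (2)*(-4) - (4)*(4) = -8 - 16 = -24.
Y⁻¹ = (1/-24) * [[-4, -4], [-4, 2]].
Dividing each entry by -24 and reducing:
Y⁻¹ =
[      1/6       1/6 ]
[      1/6     -1/12 ]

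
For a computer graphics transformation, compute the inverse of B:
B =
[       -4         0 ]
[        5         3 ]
det(B) = -12
B⁻¹ =
[     -1/4         0 ]
[     5/12       1/3 ]

For a 2×2 matrix B = [[a, b], [c, d]] with det(B) ≠ 0, B⁻¹ = (1/det(B)) * [[d, -b], [-c, a]].
det(B) = (-4)*(3) - (0)*(5) = -12 - 0 = -12.
B⁻¹ = (1/-12) * [[3, 0], [-5, -4]].
Dividing each entry by -12 and reducing:
B⁻¹ =
[     -1/4         0 ]
[     5/12       1/3 ]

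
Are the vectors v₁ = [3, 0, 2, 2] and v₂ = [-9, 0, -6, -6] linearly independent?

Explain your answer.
No, linearly dependent (v₂ = -3·v₁)

Check whether there is a scalar k with v₂ = k·v₁.
Comparing components, k = -3 satisfies -3·[3, 0, 2, 2] = [-9, 0, -6, -6].
Since v₂ is a scalar multiple of v₁, the two vectors are linearly dependent.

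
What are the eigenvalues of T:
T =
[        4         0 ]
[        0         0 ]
λ = 0, 4

Solve det(T - λI) = 0. For a 2×2 matrix the characteristic equation is λ² - (trace)λ + det = 0.
trace(T) = a + d = 4 + 0 = 4.
det(T) = a*d - b*c = (4)*(0) - (0)*(0) = 0 - 0 = 0.
Characteristic equation: λ² - (4)λ + (0) = 0.
Discriminant = (4)² - 4*(0) = 16 - 0 = 16.
λ = (4 ± √16) / 2 = (4 ± 4) / 2 = 0, 4.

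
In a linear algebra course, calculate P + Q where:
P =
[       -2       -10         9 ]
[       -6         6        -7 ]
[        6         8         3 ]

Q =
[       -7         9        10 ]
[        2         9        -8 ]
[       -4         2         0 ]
P + Q =
[       -9        -1        19 ]
[       -4        15       -15 ]
[        2        10         3 ]

Matrix addition is elementwise: (P+Q)[i][j] = P[i][j] + Q[i][j].
  (P+Q)[0][0] = (-2) + (-7) = -9
  (P+Q)[0][1] = (-10) + (9) = -1
  (P+Q)[0][2] = (9) + (10) = 19
  (P+Q)[1][0] = (-6) + (2) = -4
  (P+Q)[1][1] = (6) + (9) = 15
  (P+Q)[1][2] = (-7) + (-8) = -15
  (P+Q)[2][0] = (6) + (-4) = 2
  (P+Q)[2][1] = (8) + (2) = 10
  (P+Q)[2][2] = (3) + (0) = 3
P + Q =
[       -9        -1        19 ]
[       -4        15       -15 ]
[        2        10         3 ]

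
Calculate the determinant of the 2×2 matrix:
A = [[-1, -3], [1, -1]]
4

For A = [[a, b], [c, d]], det(A) = a*d - b*c.
det(A) = (-1)*(-1) - (-3)*(1) = 1 - -3 = 4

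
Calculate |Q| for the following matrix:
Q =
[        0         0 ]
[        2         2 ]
det(Q) = 0

For a 2×2 matrix [[a, b], [c, d]], det = a*d - b*c.
det(Q) = (0)*(2) - (0)*(2) = 0 - 0 = 0.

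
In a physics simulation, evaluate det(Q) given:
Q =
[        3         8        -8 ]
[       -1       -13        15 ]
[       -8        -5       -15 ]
det(Q) = 522

Expand along row 0 (cofactor expansion): det(Q) = a*(e*i - f*h) - b*(d*i - f*g) + c*(d*h - e*g), where the 3×3 is [[a, b, c], [d, e, f], [g, h, i]].
Minor M_00 = (-13)*(-15) - (15)*(-5) = 195 + 75 = 270.
Minor M_01 = (-1)*(-15) - (15)*(-8) = 15 + 120 = 135.
Minor M_02 = (-1)*(-5) - (-13)*(-8) = 5 - 104 = -99.
det(Q) = (3)*(270) - (8)*(135) + (-8)*(-99) = 810 - 1080 + 792 = 522.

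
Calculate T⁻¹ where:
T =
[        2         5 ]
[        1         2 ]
det(T) = -1
T⁻¹ =
[       -2         5 ]
[        1        -2 ]

For a 2×2 matrix T = [[a, b], [c, d]] with det(T) ≠ 0, T⁻¹ = (1/det(T)) * [[d, -b], [-c, a]].
det(T) = (2)*(2) - (5)*(1) = 4 - 5 = -1.
T⁻¹ = (1/-1) * [[2, -5], [-1, 2]].
Dividing each entry by -1 and reducing:
T⁻¹ =
[       -2         5 ]
[        1        -2 ]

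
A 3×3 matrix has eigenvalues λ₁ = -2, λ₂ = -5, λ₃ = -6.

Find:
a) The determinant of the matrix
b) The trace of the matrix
det = -60, trace = -13

Two standard eigenvalue identities:
- det(A) equals the product of the eigenvalues (counted with multiplicity).
- trace(A) equals the sum of the eigenvalues.
det(A) = (-2)*(-5)*(-6) = -60.
trace(A) = -2 - 5 - 6 = -13.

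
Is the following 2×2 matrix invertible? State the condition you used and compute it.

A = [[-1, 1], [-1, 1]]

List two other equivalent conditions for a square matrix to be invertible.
No, not invertible; det(A) = 0 (two rows are equal, so the rows are linearly dependent). Equivalent conditions (failing for this A): rank(A) < 2; Ax = 0 has non-trivial solutions; 0 is an eigenvalue; the columns are linearly dependent.

To check invertibility, compute det(A).
In this matrix, row 0 and the last row are identical, so one row is a scalar multiple of another and the rows are linearly dependent.
A matrix with linearly dependent rows has det = 0 and is not invertible.
Equivalent failed conditions:
- rank(A) < 2.
- Ax = 0 has non-trivial solutions.
- 0 is an eigenvalue.
- The columns are linearly dependent.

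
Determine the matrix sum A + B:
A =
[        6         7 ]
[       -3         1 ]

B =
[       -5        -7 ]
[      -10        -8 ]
A + B =
[        1         0 ]
[      -13        -7 ]

Matrix addition is elementwise: (A+B)[i][j] = A[i][j] + B[i][j].
  (A+B)[0][0] = (6) + (-5) = 1
  (A+B)[0][1] = (7) + (-7) = 0
  (A+B)[1][0] = (-3) + (-10) = -13
  (A+B)[1][1] = (1) + (-8) = -7
A + B =
[        1         0 ]
[      -13        -7 ]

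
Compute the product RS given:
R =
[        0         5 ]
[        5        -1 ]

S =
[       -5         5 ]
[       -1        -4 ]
RS =
[       -5       -20 ]
[      -24        29 ]

Matrix multiplication: (RS)[i][j] = sum over k of R[i][k] * S[k][j].
  (RS)[0][0] = (0)*(-5) + (5)*(-1) = -5
  (RS)[0][1] = (0)*(5) + (5)*(-4) = -20
  (RS)[1][0] = (5)*(-5) + (-1)*(-1) = -24
  (RS)[1][1] = (5)*(5) + (-1)*(-4) = 29
RS =
[       -5       -20 ]
[      -24        29 ]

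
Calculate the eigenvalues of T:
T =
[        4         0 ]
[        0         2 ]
λ = 2, 4

Solve det(T - λI) = 0. For a 2×2 matrix the characteristic equation is λ² - (trace)λ + det = 0.
trace(T) = a + d = 4 + 2 = 6.
det(T) = a*d - b*c = (4)*(2) - (0)*(0) = 8 - 0 = 8.
Characteristic equation: λ² - (6)λ + (8) = 0.
Discriminant = (6)² - 4*(8) = 36 - 32 = 4.
λ = (6 ± √4) / 2 = (6 ± 2) / 2 = 2, 4.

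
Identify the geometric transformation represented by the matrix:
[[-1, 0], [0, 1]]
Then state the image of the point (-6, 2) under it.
reflection across the y-axis; image of (-6, 2) is (6, 2)

This is a symmetric orthogonal matrix with determinant -1, which characterizes a reflection in ℝ².
The matrix [[-1, 0], [0, 1]] represents: reflection across the y-axis.
Applying it to (-6, 2): [-1·-6 + 0·2, 0·-6 + 1·2] = (6, 2).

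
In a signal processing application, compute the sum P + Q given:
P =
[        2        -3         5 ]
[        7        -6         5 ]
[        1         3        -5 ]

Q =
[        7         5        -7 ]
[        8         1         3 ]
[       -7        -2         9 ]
P + Q =
[        9         2        -2 ]
[       15        -5         8 ]
[       -6         1         4 ]

Matrix addition is elementwise: (P+Q)[i][j] = P[i][j] + Q[i][j].
  (P+Q)[0][0] = (2) + (7) = 9
  (P+Q)[0][1] = (-3) + (5) = 2
  (P+Q)[0][2] = (5) + (-7) = -2
  (P+Q)[1][0] = (7) + (8) = 15
  (P+Q)[1][1] = (-6) + (1) = -5
  (P+Q)[1][2] = (5) + (3) = 8
  (P+Q)[2][0] = (1) + (-7) = -6
  (P+Q)[2][1] = (3) + (-2) = 1
  (P+Q)[2][2] = (-5) + (9) = 4
P + Q =
[        9         2        -2 ]
[       15        -5         8 ]
[       -6         1         4 ]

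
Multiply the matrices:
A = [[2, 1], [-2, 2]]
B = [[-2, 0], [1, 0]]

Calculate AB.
[[-3, 0], [6, 0]]

Each entry (i,j) of AB = sum over k of A[i][k]*B[k][j].
(AB)[0][0] = (2)*(-2) + (1)*(1) = -3
(AB)[0][1] = (2)*(0) + (1)*(0) = 0
(AB)[1][0] = (-2)*(-2) + (2)*(1) = 6
(AB)[1][1] = (-2)*(0) + (2)*(0) = 0
AB = [[-3, 0], [6, 0]]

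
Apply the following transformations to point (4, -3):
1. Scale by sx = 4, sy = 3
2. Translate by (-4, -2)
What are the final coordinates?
(12, -11)

Step 1: Scale (4, -3) by (sx, sy) = (4, 3) → (16, -9)
Step 2: Translate by (-4, -2) → (12, -11)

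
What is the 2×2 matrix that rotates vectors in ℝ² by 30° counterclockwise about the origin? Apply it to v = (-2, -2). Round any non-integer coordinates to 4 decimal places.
R = [[√3/2, -1/2], [1/2, √3/2]]; R·v = (-0.7321, -2.7321)

A counterclockwise rotation by angle θ in ℝ² has matrix R(θ) = [[cos θ, -sin θ], [sin θ, cos θ]].
For θ = 30°: cos θ = √3/2, sin θ = 1/2.
R(30°) = [[√3/2, -1/2], [1/2, √3/2]].
R·v = [√3/2·-2 + (-1/2)·-2, 1/2·-2 + √3/2·-2] = (-0.7321, -2.7321).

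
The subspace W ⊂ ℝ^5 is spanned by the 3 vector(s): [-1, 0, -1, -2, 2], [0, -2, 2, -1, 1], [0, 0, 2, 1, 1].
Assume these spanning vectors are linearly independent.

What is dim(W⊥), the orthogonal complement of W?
dim(W⊥) = 2

For any subspace W of ℝ^n, dim(W) + dim(W⊥) = n (the whole-space dimension).
Here the given 3 vectors are linearly independent, so dim(W) = 3.
Thus dim(W⊥) = n - dim(W) = 5 - 3 = 2.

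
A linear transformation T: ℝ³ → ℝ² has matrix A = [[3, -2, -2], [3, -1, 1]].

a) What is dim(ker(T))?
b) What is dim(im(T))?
dim(ker) = 1, dim(im) = 2

The two rows are not scalar multiples of one another (no single k satisfies row 2 = k × row 1), so they are linearly independent.
Thus rank(A) = 2.
dim(im(T)) = rank(A) = 2.
By the rank-nullity theorem applied to T: ℝ³ → ℝ², rank(A) + nullity(A) = 3 (the domain dimension), so dim(ker(T)) = 3 - 2 = 1.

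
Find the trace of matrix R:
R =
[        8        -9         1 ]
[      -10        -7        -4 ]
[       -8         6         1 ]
tr(R) = 8 - 7 + 1 = 2

The trace of a square matrix is the sum of its diagonal entries.
Diagonal entries of R: R[0][0] = 8, R[1][1] = -7, R[2][2] = 1.
tr(R) = 8 - 7 + 1 = 2.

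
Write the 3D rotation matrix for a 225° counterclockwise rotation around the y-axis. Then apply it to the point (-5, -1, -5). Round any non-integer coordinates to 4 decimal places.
R = [[-√2/2, 0, -√2/2], [0, 1, 0], [√2/2, 0, -√2/2]]; R·(-5, -1, -5) = (7.0711, -1.0000, 0.0000)

Rotation matrix for 225° around y-axis:
cos(225°) = -√2/2, sin(225°) = -√2/2
R = [[-√2/2, 0, -√2/2], [0, 1, 0], [√2/2, 0, -√2/2]]
Apply to (-5, -1, -5): R·[-5, -1, -5]ᵀ = (7.0711, -1.0000, 0.0000)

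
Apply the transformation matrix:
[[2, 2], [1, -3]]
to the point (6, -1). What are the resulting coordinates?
(10, 9)

Matrix multiplication:
[[2, 2], [1, -3]] × [6, -1]ᵀ
= [2×6 + 2×-1, 1×6 + -3×-1]ᵀ
= [10.0000, 9.0000]ᵀ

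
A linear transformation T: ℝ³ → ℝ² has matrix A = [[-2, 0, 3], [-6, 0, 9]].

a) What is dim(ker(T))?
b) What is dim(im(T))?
dim(ker) = 2, dim(im) = 1

Observe that row 2 = 3 × row 1 (so the rows are linearly dependent).
Thus rank(A) = 1 (only one linearly independent row).
dim(im(T)) = rank(A) = 1.
By the rank-nullity theorem applied to T: ℝ³ → ℝ², rank(A) + nullity(A) = 3 (the domain dimension), so dim(ker(T)) = 3 - 1 = 2.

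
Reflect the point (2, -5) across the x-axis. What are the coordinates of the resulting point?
(2, 5)

Reflection across x-axis: (2, -5) → (2, 5)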